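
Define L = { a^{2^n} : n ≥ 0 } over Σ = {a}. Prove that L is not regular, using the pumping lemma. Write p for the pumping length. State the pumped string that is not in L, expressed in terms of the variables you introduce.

a^{2^p+k}

Toward a contradiction, assume L is regular with pumping length p.
Take w = a^{2^p} ∈ L with |w| = 2^p ≥ p.
Write w = xyz as guaranteed by the lemma, with |xy| ≤ p and y is nonempty.
Then y = a^k for some k with 1 ≤ k ≤ p.
Pump with i = 2: xy^2z = a^{2^p+k}. Since 1 ≤ k ≤ p < 2^p, we have 2^p < 2^p+k < 2^{p+1}, so 2^p+k is not a power of 2. So xy^2z ∉ L.
Contradiction. Therefore L is not regular.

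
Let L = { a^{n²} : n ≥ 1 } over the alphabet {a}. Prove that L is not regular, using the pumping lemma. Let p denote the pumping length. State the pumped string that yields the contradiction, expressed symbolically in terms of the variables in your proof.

a^{p²+k}

Toward a contradiction, assume L is regular with pumping length p.
Take w = a^{p²} ∈ L with |w| = p² ≥ p.
By the pumping lemma, w = xyz with |xy| ≤ p and |y| > 0.
Then y = a^k for some k with 1 ≤ k ≤ p.
Pump with i = 2: xy^2z = a^{p²+k}. Since 1 ≤ k ≤ p, p² < p²+k ≤ p²+p < (p+1)², so p²+k lies strictly between consecutive squares and is not a perfect square. So xy^2z ∉ L.
This is a contradiction; hence L is not regular.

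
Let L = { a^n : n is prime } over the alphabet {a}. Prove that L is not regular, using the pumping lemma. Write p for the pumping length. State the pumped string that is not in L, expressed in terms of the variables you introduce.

Assume L is regular. Let p be the pumping length given by the pumping lemma.
Let q be a prime with q ≥ p+2 (infinitely many primes exist), and take w = a^q ∈ L with |w| = q ≥ p.
The pumping lemma gives a decomposition w = xyz where |xy| ≤ p and y is nonempty.
Then y = a^k for some k with 1 ≤ k ≤ p.
Since 1 ≤ k ≤ p, |xz| = q-k. Pump with i = q+1: |xy^{q+1}z| = (q-k)+(q+1)k = q+qk = q(1+k), which is composite (both factors ≥ 2). So xy^{q+1}z = a^{q(1+k)} ∉ L.
This is a contradiction; hence L is not regular.

a^{q(1+k)}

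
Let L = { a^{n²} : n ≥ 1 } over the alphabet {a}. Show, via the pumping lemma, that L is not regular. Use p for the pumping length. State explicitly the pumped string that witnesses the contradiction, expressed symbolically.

Suppose for contradiction that L is regular, and let p be the pumping length.
Take w = a^{p²} ∈ L with |w| = p² ≥ p.
The pumping lemma gives a decomposition w = xyz where |xy| ≤ p and |y| > 0.
Then y = a^k for some k with 1 ≤ k ≤ p.
Pump with i = 2: xy^2z = a^{p²+k}. Since 1 ≤ k ≤ p, p² < p²+k ≤ p²+p < (p+1)², so p²+k lies strictly between consecutive squares and is not a perfect square. So xy^2z ∉ L.
Contradiction. Therefore L is not regular.

a^{p²+k}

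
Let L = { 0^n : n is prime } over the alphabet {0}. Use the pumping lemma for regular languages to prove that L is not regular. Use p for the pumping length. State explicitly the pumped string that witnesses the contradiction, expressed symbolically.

Suppose for contradiction that L is regular, and let p be the pumping length.
Let q be a prime with q ≥ p+2 (infinitely many primes exist), and take w = 0^q ∈ L with |w| = q ≥ p.
By the pumping lemma, w = xyz with |xy| ≤ p and |y| ≥ 1.
Then y = 0^k for some k with 1 ≤ k ≤ p.
Since 1 ≤ k ≤ p, |xz| = q-k. Pump with i = q+1: |xy^{q+1}z| = (q-k)+(q+1)k = q+qk = q(1+k), which is composite (both factors ≥ 2). So xy^{q+1}z = 0^{q(1+k)} ∉ L.
This contradicts the pumping lemma, so L is not regular.

0^{q(1+k)}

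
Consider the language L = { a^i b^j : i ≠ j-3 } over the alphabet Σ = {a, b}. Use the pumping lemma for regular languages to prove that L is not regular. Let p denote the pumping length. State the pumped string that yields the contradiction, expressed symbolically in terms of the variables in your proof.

a^{p+p!} b^{p+p!+3}

Toward a contradiction, assume L is regular with pumping length p.
Choose w = a^p b^{p+p!+3}. Since p ≠ (p+p!+3)-3 = p+p!, w ∈ L; and |w| ≥ p.
Write w = xyz as guaranteed by the lemma, with |xy| ≤ p and y is nonempty.
The first p characters of w are a's, so xy (and hence y) consists only of a's. Write y = a^k, 1 ≤ k ≤ p.
Since 1 ≤ k ≤ p, k divides p!; set t = 1 + p!/k. Then xy^t z has p + (p!/k)·k = p + p! copies of a. Now the a-count is p+p! and (b-count)-3 = (p+p!+3)-3 = p+p!, so i ≠ j-3 fails. So xy^t z = a^{p+p!} b^{p+p!+3} ∉ L.
This contradicts the pumping lemma, so L is not regular.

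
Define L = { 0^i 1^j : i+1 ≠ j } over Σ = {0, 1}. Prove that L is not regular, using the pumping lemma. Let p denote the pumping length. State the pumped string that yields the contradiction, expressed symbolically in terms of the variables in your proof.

Suppose for contradiction that L is regular, and let p be the pumping length.
Choose w = 0^p 1^{p+p!+1}. Since p ≠ (p+p!+1)-1 = p+p!, w ∈ L; and |w| ≥ p.
Write w = xyz as guaranteed by the lemma, with |xy| ≤ p and y is nonempty.
The first p characters of w are 0's, so xy (and hence y) consists only of 0's. Write y = 0^k, 1 ≤ k ≤ p.
Since 1 ≤ k ≤ p, k divides p!; set t = 1 + p!/k. Then xy^t z has p + (p!/k)·k = p + p! copies of 0. Now the 0-count is p+p! and (1-count)-1 = (p+p!+1)-1 = p+p!, so i+1 ≠ j fails. So xy^t z = 0^{p+p!} 1^{p+p!+1} ∉ L.
Contradiction. Therefore L is not regular.

0^{p+p!} 1^{p+p!+1}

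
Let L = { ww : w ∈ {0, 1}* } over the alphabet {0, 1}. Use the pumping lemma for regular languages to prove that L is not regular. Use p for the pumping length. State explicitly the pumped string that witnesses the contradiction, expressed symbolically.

0^{p+k} 1^p 0^p 1^p

Assume L is regular; let p be its pumping constant.
Take w = 0^p 1^p 0^p 1^p = uu where u = 0^p1^p; then w ∈ L and |w| = 4p ≥ p.
By the pumping lemma, w = xyz with |xy| ≤ p and |y| ≥ 1.
The first p characters of w are 0's, so xy (and hence y) consists only of 0's. Write y = 0^k, 1 ≤ k ≤ p.
Pump with i = 2: xy^2z = 0^{p+k} 1^p 0^p 1^p, of length 4p+k. Suppose this equals vv. The string starts with 0 and ends with 1, so v does too; thus the boundary between the two copies of v is a 1→0 transition. There is exactly one such transition, at position 2p+k, so |v| = 2p+k and |vv| = 4p+2k ≠ 4p+k since k ≥ 1. So xy^2z ∉ L.
This is a contradiction; hence L is not regular.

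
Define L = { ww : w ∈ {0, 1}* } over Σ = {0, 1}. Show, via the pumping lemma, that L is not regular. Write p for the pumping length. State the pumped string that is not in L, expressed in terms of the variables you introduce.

0^{p+k} 1^p 0^p 1^p

Assume L is regular. Let p be the pumping length given by the pumping lemma.
Take w = 0^p 1^p 0^p 1^p = uu where u = 0^p1^p; then w ∈ L and |w| = 4p ≥ p.
The pumping lemma gives a decomposition w = xyz where |xy| ≤ p and |y| ≥ 1.
Since the first p symbols of w are all 0's and |xy| ≤ p, y lies entirely in the leading 0-block: y = 0^k for some k with 1 ≤ k ≤ p.
Pump with i = 2: xy^2z = 0^{p+k} 1^p 0^p 1^p, of length 4p+k. Suppose this equals vv. The string starts with 0 and ends with 1, so v does too; thus the boundary between the two copies of v is a 1→0 transition. There is exactly one such transition, at position 2p+k, so |v| = 2p+k and |vv| = 4p+2k ≠ 4p+k since k ≥ 1. So xy^2z ∉ L.
Contradiction. Therefore L is not regular.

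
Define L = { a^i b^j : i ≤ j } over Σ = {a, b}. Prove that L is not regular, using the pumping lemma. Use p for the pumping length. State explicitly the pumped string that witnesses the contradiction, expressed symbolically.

a^{p+k} b^p

Assume L is regular; let p be its pumping constant.
Choose w = a^p b^p ∈ L, with |w| = 2p ≥ p.
Write w = xyz as guaranteed by the lemma, with |xy| ≤ p and |y| ≥ 1.
The first p characters of w are a's, so xy (and hence y) consists only of a's. Write y = a^k, 1 ≤ k ≤ p.
Consider xy^2z = a^{p+k} b^p. Since k ≥ 1, the a-count p+k exceeds the b-count p, so i ≤ j fails; thus xy^2z ∉ L.
This is a contradiction; hence L is not regular.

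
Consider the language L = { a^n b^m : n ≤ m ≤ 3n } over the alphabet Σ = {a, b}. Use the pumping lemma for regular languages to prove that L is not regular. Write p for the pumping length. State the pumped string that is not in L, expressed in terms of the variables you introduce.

Toward a contradiction, assume L is regular with pumping length p.
Take w = a^p b^p ∈ L (since p ≤ p ≤ 3p), with |w| = 2p ≥ p.
Write w = xyz as guaranteed by the lemma, with |xy| ≤ p and |y| > 0.
Since the first p symbols of w are all a's and |xy| ≤ p, y lies entirely in the leading a-block: y = a^k for some k with 1 ≤ k ≤ p.
Pump with i = 2: xy^2z = a^{p+k} b^p. Now n = p+k > p = m, so the condition n ≤ m fails. Thus xy^2z ∉ L.
Contradiction. Therefore L is not regular.

a^{p+k} b^p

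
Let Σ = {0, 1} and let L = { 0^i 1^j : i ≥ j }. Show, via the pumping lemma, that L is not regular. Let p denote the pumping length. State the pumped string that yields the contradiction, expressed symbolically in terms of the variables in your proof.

0^{p-k} 1^p

Assume L is regular; let p be its pumping constant.
Choose w = 0^p 1^p ∈ L, with |w| = 2p ≥ p.
The pumping lemma gives a decomposition w = xyz where |xy| ≤ p and |y| ≥ 1.
The first p characters of w are 0's, so xy (and hence y) consists only of 0's. Write y = 0^k, 1 ≤ k ≤ p.
Consider xy^0z = xz = 0^{p-k} 1^p. Since k ≥ 1, the 0-count p-k is less than p, so i ≥ j fails; thus xz ∉ L.
This is a contradiction; hence L is not regular.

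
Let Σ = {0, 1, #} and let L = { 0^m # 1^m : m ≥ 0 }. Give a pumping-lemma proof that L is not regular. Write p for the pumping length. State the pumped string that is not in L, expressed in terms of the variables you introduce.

Assume L is regular. Let p be the pumping length given by the pumping lemma.
Take w = 0^p # 1^p ∈ L with |w| = 2p+1 ≥ p.
By the pumping lemma, w = xyz with |xy| ≤ p and y is nonempty.
Since the first p symbols of w are all 0's and |xy| ≤ p, y lies entirely in the leading 0-block: y = 0^k for some k with 1 ≤ k ≤ p.
Pump with i = 2: xy^2z = 0^{p+k} # 1^p, which would require p+k = p. But k ≥ 1, so xy^2z ∉ L.
Contradiction. Therefore L is not regular.

0^{p+k} # 1^p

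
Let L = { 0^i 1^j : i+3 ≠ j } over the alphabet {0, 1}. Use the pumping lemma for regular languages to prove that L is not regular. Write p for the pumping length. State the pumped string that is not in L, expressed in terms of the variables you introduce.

0^{p+p!} 1^{p+p!+3}

Assume L is regular; let p be its pumping constant.
Choose w = 0^p 1^{p+p!+3}. Since p ≠ (p+p!+3)-3 = p+p!, w ∈ L; and |w| ≥ p.
Write w = xyz as guaranteed by the lemma, with |xy| ≤ p and y is nonempty.
The first p characters of w are 0's, so xy (and hence y) consists only of 0's. Write y = 0^k, 1 ≤ k ≤ p.
Since 1 ≤ k ≤ p, k divides p!; set t = 1 + p!/k. Then xy^t z has p + (p!/k)·k = p + p! copies of 0. Now the 0-count is p+p! and (1-count)-3 = (p+p!+3)-3 = p+p!, so i+3 ≠ j fails. So xy^t z = 0^{p+p!} 1^{p+p!+3} ∉ L.
Contradiction. Therefore L is not regular.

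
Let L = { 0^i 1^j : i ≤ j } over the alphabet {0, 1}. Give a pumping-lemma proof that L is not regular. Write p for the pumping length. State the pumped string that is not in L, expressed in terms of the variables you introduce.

0^{p+k} 1^p

Toward a contradiction, assume L is regular with pumping length p.
Choose w = 0^p 1^p ∈ L, with |w| = 2p ≥ p.
The pumping lemma gives a decomposition w = xyz where |xy| ≤ p and y is nonempty.
The first p characters of w are 0's, so xy (and hence y) consists only of 0's. Write y = 0^k, 1 ≤ k ≤ p.
Consider xy^2z = 0^{p+k} 1^p. Since k ≥ 1, the 0-count p+k exceeds the 1-count p, so i ≤ j fails; thus xy^2z ∉ L.
Contradiction. Therefore L is not regular.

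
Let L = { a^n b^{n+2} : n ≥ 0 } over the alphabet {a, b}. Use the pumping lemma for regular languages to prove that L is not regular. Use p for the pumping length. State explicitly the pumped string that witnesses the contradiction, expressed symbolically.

Assume L is regular. Let p be the pumping length given by the pumping lemma.
Take w = a^p b^{p+2}. Then w ∈ L and |w| = 2p+2 ≥ p.
By the pumping lemma, w = xyz with |xy| ≤ p and y is nonempty.
Because |xy| ≤ p and w begins with p copies of a, we have y = a^k with 1 ≤ k ≤ p.
Pump with i = 2: xy^2z = a^{p+k} b^{p+2}. For this to lie in L we would need p+2 = (p+k)+2, which forces k = 0. But k ≥ 1, so xy^2z ∉ L.
This contradicts the pumping lemma, so L is not regular.

a^{p+k} b^{p+2}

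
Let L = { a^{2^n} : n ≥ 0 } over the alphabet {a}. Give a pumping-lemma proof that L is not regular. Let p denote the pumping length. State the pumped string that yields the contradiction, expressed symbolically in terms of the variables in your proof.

a^{2^p+k}

Toward a contradiction, assume L is regular with pumping length p.
Take w = a^{2^p} ∈ L with |w| = 2^p ≥ p.
Write w = xyz as guaranteed by the lemma, with |xy| ≤ p and |y| ≥ 1.
Then y = a^k for some k with 1 ≤ k ≤ p.
Pump with i = 2: xy^2z = a^{2^p+k}. Since 1 ≤ k ≤ p < 2^p, we have 2^p < 2^p+k < 2^{p+1}, so 2^p+k is not a power of 2. So xy^2z ∉ L.
This contradicts the pumping lemma, so L is not regular.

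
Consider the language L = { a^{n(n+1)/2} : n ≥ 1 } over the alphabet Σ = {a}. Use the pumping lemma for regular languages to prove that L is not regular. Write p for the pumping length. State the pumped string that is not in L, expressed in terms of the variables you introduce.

Assume L is regular. Let p be the pumping length given by the pumping lemma.
Take w = a^{p(p+1)/2} ∈ L with |w| = p(p+1)/2 ≥ p.
By the pumping lemma, w = xyz with |xy| ≤ p and y is nonempty.
Then y = a^k for some k with 1 ≤ k ≤ p.
Pump with i = 2: xy^2z = a^{p(p+1)/2+k}. Since 1 ≤ k ≤ p, p(p+1)/2 < p(p+1)/2+k ≤ p(p+1)/2+p < (p+1)(p+2)/2, so p(p+1)/2+k is strictly between consecutive triangular numbers. So xy^2z ∉ L.
This contradicts the pumping lemma, so L is not regular.

a^{p(p+1)/2+k}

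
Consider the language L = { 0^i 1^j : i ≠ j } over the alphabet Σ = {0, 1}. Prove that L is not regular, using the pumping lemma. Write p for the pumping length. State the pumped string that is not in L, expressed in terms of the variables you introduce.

0^{p+p!} 1^{p+p!}

Toward a contradiction, assume L is regular with pumping length p.
Choose w = 0^p 1^{p+p!}. Since p ≠ p+p!, w ∈ L; and |w| ≥ p.
Write w = xyz as guaranteed by the lemma, with |xy| ≤ p and |y| ≥ 1.
Because |xy| ≤ p and w begins with p copies of 0, we have y = 0^k with 1 ≤ k ≤ p.
Since 1 ≤ k ≤ p, k divides p!; set t = 1 + p!/k. Then xy^t z has p + (p!/k)·k = p + p! copies of 0. Now the 0-count equals the 1-count, so i ≠ j fails. So xy^t z = 0^{p+p!} 1^{p+p!} ∉ L.
This is a contradiction; hence L is not regular.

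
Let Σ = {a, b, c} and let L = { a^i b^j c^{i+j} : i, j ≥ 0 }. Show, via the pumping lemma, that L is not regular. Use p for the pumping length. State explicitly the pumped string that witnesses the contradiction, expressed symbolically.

a^{p+k} b^p c^{2p}

Suppose for contradiction that L is regular, and let p be the pumping length.
Take w = a^p b^p c^{2p} ∈ L (with i=j=p, i+j=2p), |w| = 4p ≥ p.
The pumping lemma gives a decomposition w = xyz where |xy| ≤ p and |y| > 0.
Since the first p symbols of w are all a's and |xy| ≤ p, y lies entirely in the leading a-block: y = a^k for some k with 1 ≤ k ≤ p.
Consider xy^2z = a^{p+k} b^p c^{2p}. Now the a- and b-counts sum to 2p+k, but the c-count is 2p ≠ 2p+k. So xy^2z ∉ L.
Contradiction. Therefore L is not regular.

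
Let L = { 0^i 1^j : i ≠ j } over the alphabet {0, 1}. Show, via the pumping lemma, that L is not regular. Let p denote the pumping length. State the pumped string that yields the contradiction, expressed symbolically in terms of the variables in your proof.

0^{p+p!} 1^{p+p!}

Suppose for contradiction that L is regular, and let p be the pumping length.
Choose w = 0^p 1^{p+p!}. Since p ≠ p+p!, w ∈ L; and |w| ≥ p.
Write w = xyz as guaranteed by the lemma, with |xy| ≤ p and |y| > 0.
Because |xy| ≤ p and w begins with p copies of 0, we have y = 0^k with 1 ≤ k ≤ p.
Since 1 ≤ k ≤ p, k divides p!; set t = 1 + p!/k. Then xy^t z has p + (p!/k)·k = p + p! copies of 0. Now the 0-count equals the 1-count, so i ≠ j fails. So xy^t z = 0^{p+p!} 1^{p+p!} ∉ L.
Contradiction. Therefore L is not regular.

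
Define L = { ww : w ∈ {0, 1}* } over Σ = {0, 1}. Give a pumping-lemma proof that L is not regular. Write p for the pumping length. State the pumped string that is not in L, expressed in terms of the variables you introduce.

0^{p+k} 1^p 0^p 1^p

Assume L is regular. Let p be the pumping length given by the pumping lemma.
Take w = 0^p 1^p 0^p 1^p = uu where u = 0^p1^p; then w ∈ L and |w| = 4p ≥ p.
Write w = xyz as guaranteed by the lemma, with |xy| ≤ p and |y| > 0.
Because |xy| ≤ p and w begins with p copies of 0, we have y = 0^k with 1 ≤ k ≤ p.
Pump with i = 2: xy^2z = 0^{p+k} 1^p 0^p 1^p, of length 4p+k. Suppose this equals vv. The string starts with 0 and ends with 1, so v does too; thus the boundary between the two copies of v is a 1→0 transition. There is exactly one such transition, at position 2p+k, so |v| = 2p+k and |vv| = 4p+2k ≠ 4p+k since k ≥ 1. So xy^2z ∉ L.
Contradiction. Therefore L is not regular.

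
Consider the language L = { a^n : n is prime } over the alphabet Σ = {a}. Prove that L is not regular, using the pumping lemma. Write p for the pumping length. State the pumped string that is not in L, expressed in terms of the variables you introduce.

a^{q(1+k)}

Assume L is regular. Let p be the pumping length given by the pumping lemma.
Let q be a prime with q ≥ p+2 (infinitely many primes exist), and take w = a^q ∈ L with |w| = q ≥ p.
The pumping lemma gives a decomposition w = xyz where |xy| ≤ p and y is nonempty.
Then y = a^k for some k with 1 ≤ k ≤ p.
Since 1 ≤ k ≤ p, |xz| = q-k. Pump with i = q+1: |xy^{q+1}z| = (q-k)+(q+1)k = q+qk = q(1+k), which is composite (both factors ≥ 2). So xy^{q+1}z = a^{q(1+k)} ∉ L.
This contradicts the pumping lemma, so L is not regular.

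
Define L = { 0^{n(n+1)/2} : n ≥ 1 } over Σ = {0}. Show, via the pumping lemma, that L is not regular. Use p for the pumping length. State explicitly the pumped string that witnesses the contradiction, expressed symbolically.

0^{p(p+1)/2+k}

Toward a contradiction, assume L is regular with pumping length p.
Take w = 0^{p(p+1)/2} ∈ L with |w| = p(p+1)/2 ≥ p.
The pumping lemma gives a decomposition w = xyz where |xy| ≤ p and |y| ≥ 1.
Then y = 0^k for some k with 1 ≤ k ≤ p.
Pump with i = 2: xy^2z = 0^{p(p+1)/2+k}. Since 1 ≤ k ≤ p, p(p+1)/2 < p(p+1)/2+k ≤ p(p+1)/2+p < (p+1)(p+2)/2, so p(p+1)/2+k is strictly between consecutive triangular numbers. So xy^2z ∉ L.
This is a contradiction; hence L is not regular.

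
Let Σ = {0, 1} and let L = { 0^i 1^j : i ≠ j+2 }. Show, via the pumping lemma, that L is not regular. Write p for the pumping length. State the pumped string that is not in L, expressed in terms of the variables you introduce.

Toward a contradiction, assume L is regular with pumping length p.
Choose w = 0^p 1^{p+p!-2}. Since p ≠ (p+p!-2)+2 = p+p!, w ∈ L; and |w| ≥ p.
By the pumping lemma, w = xyz with |xy| ≤ p and |y| ≥ 1.
Because |xy| ≤ p and w begins with p copies of 0, we have y = 0^k with 1 ≤ k ≤ p.
Since 1 ≤ k ≤ p, k divides p!; set t = 1 + p!/k. Then xy^t z has p + (p!/k)·k = p + p! copies of 0. Now the 0-count is p+p! and (1-count)+2 = (p+p!-2)+2 = p+p!, so i ≠ j+2 fails. So xy^t z = 0^{p+p!} 1^{p+p!-2} ∉ L.
Contradiction. Therefore L is not regular.

0^{p+p!} 1^{p+p!-2}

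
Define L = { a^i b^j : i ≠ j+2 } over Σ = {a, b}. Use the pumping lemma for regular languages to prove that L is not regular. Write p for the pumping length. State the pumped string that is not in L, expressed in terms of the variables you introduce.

a^{p+p!} b^{p+p!-2}

Toward a contradiction, assume L is regular with pumping length p.
Choose w = a^p b^{p+p!-2}. Since p ≠ (p+p!-2)+2 = p+p!, w ∈ L; and |w| ≥ p.
Write w = xyz as guaranteed by the lemma, with |xy| ≤ p and |y| > 0.
Because |xy| ≤ p and w begins with p copies of a, we have y = a^k with 1 ≤ k ≤ p.
Since 1 ≤ k ≤ p, k divides p!; set t = 1 + p!/k. Then xy^t z has p + (p!/k)·k = p + p! copies of a. Now the a-count is p+p! and (b-count)+2 = (p+p!-2)+2 = p+p!, so i ≠ j+2 fails. So xy^t z = a^{p+p!} b^{p+p!-2} ∉ L.
This contradicts the pumping lemma, so L is not regular.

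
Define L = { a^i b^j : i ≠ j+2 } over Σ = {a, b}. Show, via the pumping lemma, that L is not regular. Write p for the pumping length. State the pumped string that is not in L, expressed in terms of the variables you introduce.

Toward a contradiction, assume L is regular with pumping length p.
Choose w = a^p b^{p+p!-2}. Since p ≠ (p+p!-2)+2 = p+p!, w ∈ L; and |w| ≥ p.
Write w = xyz as guaranteed by the lemma, with |xy| ≤ p and y is nonempty.
Since the first p symbols of w are all a's and |xy| ≤ p, y lies entirely in the leading a-block: y = a^k for some k with 1 ≤ k ≤ p.
Since 1 ≤ k ≤ p, k divides p!; set t = 1 + p!/k. Then xy^t z has p + (p!/k)·k = p + p! copies of a. Now the a-count is p+p! and (b-count)+2 = (p+p!-2)+2 = p+p!, so i ≠ j+2 fails. So xy^t z = a^{p+p!} b^{p+p!-2} ∉ L.
This contradicts the pumping lemma, so L is not regular.

a^{p+p!} b^{p+p!-2}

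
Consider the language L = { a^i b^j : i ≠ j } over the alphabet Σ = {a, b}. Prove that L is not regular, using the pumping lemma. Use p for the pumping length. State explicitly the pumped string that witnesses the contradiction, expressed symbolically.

a^{p+p!} b^{p+p!}

Assume L is regular; let p be its pumping constant.
Choose w = a^p b^{p+p!}. Since p ≠ p+p!, w ∈ L; and |w| ≥ p.
By the pumping lemma, w = xyz with |xy| ≤ p and y is nonempty.
The first p characters of w are a's, so xy (and hence y) consists only of a's. Write y = a^k, 1 ≤ k ≤ p.
Since 1 ≤ k ≤ p, k divides p!; set t = 1 + p!/k. Then xy^t z has p + (p!/k)·k = p + p! copies of a. Now the a-count equals the b-count, so i ≠ j fails. So xy^t z = a^{p+p!} b^{p+p!} ∉ L.
Contradiction. Therefore L is not regular.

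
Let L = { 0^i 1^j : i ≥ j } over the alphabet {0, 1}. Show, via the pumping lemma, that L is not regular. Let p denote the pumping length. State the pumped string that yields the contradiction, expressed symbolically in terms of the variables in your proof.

Toward a contradiction, assume L is regular with pumping length p.
Choose w = 0^p 1^p ∈ L, with |w| = 2p ≥ p.
Write w = xyz as guaranteed by the lemma, with |xy| ≤ p and |y| ≥ 1.
The first p characters of w are 0's, so xy (and hence y) consists only of 0's. Write y = 0^k, 1 ≤ k ≤ p.
Consider xy^0z = xz = 0^{p-k} 1^p. Since k ≥ 1, the 0-count p-k is less than p, so i ≥ j fails; thus xz ∉ L.
Contradiction. Therefore L is not regular.

0^{p-k} 1^p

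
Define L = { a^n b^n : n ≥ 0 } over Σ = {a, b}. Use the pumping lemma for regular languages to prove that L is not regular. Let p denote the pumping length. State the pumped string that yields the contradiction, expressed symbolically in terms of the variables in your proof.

Assume L is regular; let p be its pumping constant.
Choose w = a^p b^p, which is in L with |w| = 2p ≥ p.
Write w = xyz as guaranteed by the lemma, with |xy| ≤ p and |y| > 0.
Since the first p symbols of w are all a's and |xy| ≤ p, y lies entirely in the leading a-block: y = a^k for some k with 1 ≤ k ≤ p.
Pump with i = 2: xy^2z = a^{p+k} b^p. For this to lie in L we would need p = p+k, which forces k = 0. But k ≥ 1, so xy^2z ∉ L.
Contradiction. Therefore L is not regular.

a^{p+k} b^p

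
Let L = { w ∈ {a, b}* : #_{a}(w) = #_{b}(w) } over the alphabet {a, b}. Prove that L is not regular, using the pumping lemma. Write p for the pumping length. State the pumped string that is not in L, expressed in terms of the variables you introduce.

a^{p+k} b^p

Assume L is regular. Let p be the pumping length given by the pumping lemma.
Choose w = a^p b^p ∈ L with |w| = 2p ≥ p.
Write w = xyz as guaranteed by the lemma, with |xy| ≤ p and |y| > 0.
The first p characters of w are a's, so xy (and hence y) consists only of a's. Write y = a^k, 1 ≤ k ≤ p.
Pump with i = 2: xy^2z = a^{p+k} b^p has p+k occurrences of a but only p of b. Since k ≥ 1 the counts differ, so xy^2z ∉ L.
Contradiction. Therefore L is not regular.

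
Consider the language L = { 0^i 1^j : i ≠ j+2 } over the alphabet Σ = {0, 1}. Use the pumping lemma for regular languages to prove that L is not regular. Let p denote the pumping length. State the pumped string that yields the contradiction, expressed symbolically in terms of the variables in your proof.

Assume L is regular; let p be its pumping constant.
Choose w = 0^p 1^{p+p!-2}. Since p ≠ (p+p!-2)+2 = p+p!, w ∈ L; and |w| ≥ p.
Write w = xyz as guaranteed by the lemma, with |xy| ≤ p and |y| ≥ 1.
The first p characters of w are 0's, so xy (and hence y) consists only of 0's. Write y = 0^k, 1 ≤ k ≤ p.
Since 1 ≤ k ≤ p, k divides p!; set t = 1 + p!/k. Then xy^t z has p + (p!/k)·k = p + p! copies of 0. Now the 0-count is p+p! and (1-count)+2 = (p+p!-2)+2 = p+p!, so i ≠ j+2 fails. So xy^t z = 0^{p+p!} 1^{p+p!-2} ∉ L.
Contradiction. Therefore L is not regular.

0^{p+p!} 1^{p+p!-2}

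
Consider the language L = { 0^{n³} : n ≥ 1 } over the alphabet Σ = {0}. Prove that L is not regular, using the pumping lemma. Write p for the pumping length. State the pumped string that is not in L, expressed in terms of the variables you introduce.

0^{p³+k}

Assume L is regular. Let p be the pumping length given by the pumping lemma.
Take w = 0^{p³} ∈ L with |w| = p³ ≥ p.
The pumping lemma gives a decomposition w = xyz where |xy| ≤ p and |y| ≥ 1.
Then y = 0^k for some k with 1 ≤ k ≤ p.
Pump with i = 2: xy^2z = 0^{p³+k}. Since 1 ≤ k ≤ p, p³ < p³+k ≤ p³+p < p³+3p²+3p+1 = (p+1)³, so p³+k is not a perfect cube. So xy^2z ∉ L.
This is a contradiction; hence L is not regular.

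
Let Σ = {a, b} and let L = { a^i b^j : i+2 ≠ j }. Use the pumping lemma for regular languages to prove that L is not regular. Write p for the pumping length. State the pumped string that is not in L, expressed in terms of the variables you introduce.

Toward a contradiction, assume L is regular with pumping length p.
Choose w = a^p b^{p+p!+2}. Since p ≠ (p+p!+2)-2 = p+p!, w ∈ L; and |w| ≥ p.
Write w = xyz as guaranteed by the lemma, with |xy| ≤ p and |y| > 0.
Since the first p symbols of w are all a's and |xy| ≤ p, y lies entirely in the leading a-block: y = a^k for some k with 1 ≤ k ≤ p.
Since 1 ≤ k ≤ p, k divides p!; set t = 1 + p!/k. Then xy^t z has p + (p!/k)·k = p + p! copies of a. Now the a-count is p+p! and (b-count)-2 = (p+p!+2)-2 = p+p!, so i+2 ≠ j fails. So xy^t z = a^{p+p!} b^{p+p!+2} ∉ L.
This is a contradiction; hence L is not regular.

a^{p+p!} b^{p+p!+2}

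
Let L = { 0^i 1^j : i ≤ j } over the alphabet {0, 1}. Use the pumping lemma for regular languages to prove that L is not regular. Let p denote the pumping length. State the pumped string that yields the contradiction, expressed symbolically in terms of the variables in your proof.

Assume L is regular. Let p be the pumping length given by the pumping lemma.
Choose w = 0^p 1^p ∈ L, with |w| = 2p ≥ p.
By the pumping lemma, w = xyz with |xy| ≤ p and y is nonempty.
Since the first p symbols of w are all 0's and |xy| ≤ p, y lies entirely in the leading 0-block: y = 0^k for some k with 1 ≤ k ≤ p.
Consider xy^2z = 0^{p+k} 1^p. Since k ≥ 1, the 0-count p+k exceeds the 1-count p, so i ≤ j fails; thus xy^2z ∉ L.
Contradiction. Therefore L is not regular.

0^{p+k} 1^p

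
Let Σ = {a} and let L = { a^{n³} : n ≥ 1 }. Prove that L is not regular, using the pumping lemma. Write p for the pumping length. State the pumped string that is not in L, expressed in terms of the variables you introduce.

a^{p³+k}

Toward a contradiction, assume L is regular with pumping length p.
Take w = a^{p³} ∈ L with |w| = p³ ≥ p.
The pumping lemma gives a decomposition w = xyz where |xy| ≤ p and |y| ≥ 1.
Then y = a^k for some k with 1 ≤ k ≤ p.
Pump with i = 2: xy^2z = a^{p³+k}. Since 1 ≤ k ≤ p, p³ < p³+k ≤ p³+p < p³+3p²+3p+1 = (p+1)³, so p³+k is not a perfect cube. So xy^2z ∉ L.
Contradiction. Therefore L is not regular.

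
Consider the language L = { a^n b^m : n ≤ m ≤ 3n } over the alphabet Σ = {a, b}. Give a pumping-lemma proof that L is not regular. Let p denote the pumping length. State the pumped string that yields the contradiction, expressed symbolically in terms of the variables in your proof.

Toward a contradiction, assume L is regular with pumping length p.
Take w = a^p b^p ∈ L (since p ≤ p ≤ 3p), with |w| = 2p ≥ p.
Write w = xyz as guaranteed by the lemma, with |xy| ≤ p and y is nonempty.
Since the first p symbols of w are all a's and |xy| ≤ p, y lies entirely in the leading a-block: y = a^k for some k with 1 ≤ k ≤ p.
Pump with i = 2: xy^2z = a^{p+k} b^p. Now n = p+k > p = m, so the condition n ≤ m fails. Thus xy^2z ∉ L.
Contradiction. Therefore L is not regular.

a^{p+k} b^p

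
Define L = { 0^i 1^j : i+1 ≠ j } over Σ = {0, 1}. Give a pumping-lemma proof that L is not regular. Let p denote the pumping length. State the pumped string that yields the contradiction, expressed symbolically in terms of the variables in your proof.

Toward a contradiction, assume L is regular with pumping length p.
Choose w = 0^p 1^{p+p!+1}. Since p ≠ (p+p!+1)-1 = p+p!, w ∈ L; and |w| ≥ p.
The pumping lemma gives a decomposition w = xyz where |xy| ≤ p and |y| > 0.
Since the first p symbols of w are all 0's and |xy| ≤ p, y lies entirely in the leading 0-block: y = 0^k for some k with 1 ≤ k ≤ p.
Since 1 ≤ k ≤ p, k divides p!; set t = 1 + p!/k. Then xy^t z has p + (p!/k)·k = p + p! copies of 0. Now the 0-count is p+p! and (1-count)-1 = (p+p!+1)-1 = p+p!, so i+1 ≠ j fails. So xy^t z = 0^{p+p!} 1^{p+p!+1} ∉ L.
This is a contradiction; hence L is not regular.

0^{p+p!} 1^{p+p!+1}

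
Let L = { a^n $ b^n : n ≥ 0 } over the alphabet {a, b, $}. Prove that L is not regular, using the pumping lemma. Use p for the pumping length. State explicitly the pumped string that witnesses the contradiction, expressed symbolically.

a^{p+k} $ b^p

Assume L is regular; let p be its pumping constant.
Take w = a^p $ b^p ∈ L with |w| = 2p+1 ≥ p.
By the pumping lemma, w = xyz with |xy| ≤ p and y is nonempty.
The first p characters of w are a's, so xy (and hence y) consists only of a's. Write y = a^k, 1 ≤ k ≤ p.
Pump with i = 2: xy^2z = a^{p+k} $ b^p, which would require p+k = p. But k ≥ 1, so xy^2z ∉ L.
Contradiction. Therefore L is not regular.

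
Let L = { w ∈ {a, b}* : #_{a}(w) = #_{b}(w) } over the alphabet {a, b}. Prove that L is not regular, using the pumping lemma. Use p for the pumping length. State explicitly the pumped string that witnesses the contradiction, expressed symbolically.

Suppose for contradiction that L is regular, and let p be the pumping length.
Choose w = a^p b^p ∈ L with |w| = 2p ≥ p.
Write w = xyz as guaranteed by the lemma, with |xy| ≤ p and y is nonempty.
Since the first p symbols of w are all a's and |xy| ≤ p, y lies entirely in the leading a-block: y = a^k for some k with 1 ≤ k ≤ p.
Pump with i = 2: xy^2z = a^{p+k} b^p has p+k occurrences of a but only p of b. Since k ≥ 1 the counts differ, so xy^2z ∉ L.
This contradicts the pumping lemma, so L is not regular.

a^{p+k} b^p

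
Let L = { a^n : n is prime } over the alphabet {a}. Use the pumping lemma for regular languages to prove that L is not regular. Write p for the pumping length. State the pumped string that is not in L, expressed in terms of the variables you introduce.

Suppose for contradiction that L is regular, and let p be the pumping length.
Let q be a prime with q ≥ p+2 (infinitely many primes exist), and take w = a^q ∈ L with |w| = q ≥ p.
Write w = xyz as guaranteed by the lemma, with |xy| ≤ p and y is nonempty.
Then y = a^k for some k with 1 ≤ k ≤ p.
Since 1 ≤ k ≤ p, |xz| = q-k. Pump with i = q+1: |xy^{q+1}z| = (q-k)+(q+1)k = q+qk = q(1+k), which is composite (both factors ≥ 2). So xy^{q+1}z = a^{q(1+k)} ∉ L.
This is a contradiction; hence L is not regular.

a^{q(1+k)}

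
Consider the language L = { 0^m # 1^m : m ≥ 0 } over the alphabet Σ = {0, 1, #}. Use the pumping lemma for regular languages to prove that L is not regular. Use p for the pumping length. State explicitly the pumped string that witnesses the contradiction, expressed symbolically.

Assume L is regular. Let p be the pumping length given by the pumping lemma.
Take w = 0^p # 1^p ∈ L with |w| = 2p+1 ≥ p.
Write w = xyz as guaranteed by the lemma, with |xy| ≤ p and y is nonempty.
Since the first p symbols of w are all 0's and |xy| ≤ p, y lies entirely in the leading 0-block: y = 0^k for some k with 1 ≤ k ≤ p.
Pump with i = 2: xy^2z = 0^{p+k} # 1^p, which would require p+k = p. But k ≥ 1, so xy^2z ∉ L.
This is a contradiction; hence L is not regular.

0^{p+k} # 1^p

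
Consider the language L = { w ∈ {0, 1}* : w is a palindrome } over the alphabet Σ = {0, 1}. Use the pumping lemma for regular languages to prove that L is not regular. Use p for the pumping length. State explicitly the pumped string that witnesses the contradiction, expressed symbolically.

0^{p+k} 1 0^p

Assume L is regular. Let p be the pumping length given by the pumping lemma.
Take w = 0^p 1 0^p, a palindrome of length 2p+1 ≥ p.
Write w = xyz as guaranteed by the lemma, with |xy| ≤ p and |y| ≥ 1.
Because |xy| ≤ p and w begins with p copies of 0, we have y = 0^k with 1 ≤ k ≤ p.
Pump with i = 2: xy^2z = 0^{p+k} 1 0^p. Its reverse is 0^p 1 0^{p+k}, which differs from xy^2z since k ≥ 1. So xy^2z is not a palindrome and xy^2z ∉ L.
Contradiction. Therefore L is not regular.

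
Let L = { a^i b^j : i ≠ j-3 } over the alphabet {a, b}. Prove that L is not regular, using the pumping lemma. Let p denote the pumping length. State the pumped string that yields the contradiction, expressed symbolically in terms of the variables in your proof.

a^{p+p!} b^{p+p!+3}

Assume L is regular; let p be its pumping constant.
Choose w = a^p b^{p+p!+3}. Since p ≠ (p+p!+3)-3 = p+p!, w ∈ L; and |w| ≥ p.
Write w = xyz as guaranteed by the lemma, with |xy| ≤ p and y is nonempty.
Since the first p symbols of w are all a's and |xy| ≤ p, y lies entirely in the leading a-block: y = a^k for some k with 1 ≤ k ≤ p.
Since 1 ≤ k ≤ p, k divides p!; set t = 1 + p!/k. Then xy^t z has p + (p!/k)·k = p + p! copies of a. Now the a-count is p+p! and (b-count)-3 = (p+p!+3)-3 = p+p!, so i ≠ j-3 fails. So xy^t z = a^{p+p!} b^{p+p!+3} ∉ L.
This is a contradiction; hence L is not regular.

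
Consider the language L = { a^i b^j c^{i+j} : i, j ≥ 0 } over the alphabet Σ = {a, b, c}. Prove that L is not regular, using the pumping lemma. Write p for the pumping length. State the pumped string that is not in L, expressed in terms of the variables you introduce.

a^{p+k} b^p c^{2p}

Suppose for contradiction that L is regular, and let p be the pumping length.
Take w = a^p b^p c^{2p} ∈ L (with i=j=p, i+j=2p), |w| = 4p ≥ p.
The pumping lemma gives a decomposition w = xyz where |xy| ≤ p and y is nonempty.
Because |xy| ≤ p and w begins with p copies of a, we have y = a^k with 1 ≤ k ≤ p.
Consider xy^2z = a^{p+k} b^p c^{2p}. Now the a- and b-counts sum to 2p+k, but the c-count is 2p ≠ 2p+k. So xy^2z ∉ L.
This is a contradiction; hence L is not regular.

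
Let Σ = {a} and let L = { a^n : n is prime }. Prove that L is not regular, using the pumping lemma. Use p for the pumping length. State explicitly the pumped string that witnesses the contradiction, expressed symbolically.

Toward a contradiction, assume L is regular with pumping length p.
Let q be a prime with q ≥ p+2 (infinitely many primes exist), and take w = a^q ∈ L with |w| = q ≥ p.
The pumping lemma gives a decomposition w = xyz where |xy| ≤ p and |y| ≥ 1.
Then y = a^k for some k with 1 ≤ k ≤ p.
Since 1 ≤ k ≤ p, |xz| = q-k. Pump with i = q+1: |xy^{q+1}z| = (q-k)+(q+1)k = q+qk = q(1+k), which is composite (both factors ≥ 2). So xy^{q+1}z = a^{q(1+k)} ∉ L.
This contradicts the pumping lemma, so L is not regular.

a^{q(1+k)}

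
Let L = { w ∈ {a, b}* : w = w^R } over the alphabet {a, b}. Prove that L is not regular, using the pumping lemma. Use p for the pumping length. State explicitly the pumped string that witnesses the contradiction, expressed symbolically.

Suppose for contradiction that L is regular, and let p be the pumping length.
Take w = a^p b a^p, a palindrome of length 2p+1 ≥ p.
The pumping lemma gives a decomposition w = xyz where |xy| ≤ p and y is nonempty.
Because |xy| ≤ p and w begins with p copies of a, we have y = a^k with 1 ≤ k ≤ p.
Pump with i = 2: xy^2z = a^{p+k} b a^p. Its reverse is a^p b a^{p+k}, which differs from xy^2z since k ≥ 1. So xy^2z is not a palindrome and xy^2z ∉ L.
This contradicts the pumping lemma, so L is not regular.

a^{p+k} b a^p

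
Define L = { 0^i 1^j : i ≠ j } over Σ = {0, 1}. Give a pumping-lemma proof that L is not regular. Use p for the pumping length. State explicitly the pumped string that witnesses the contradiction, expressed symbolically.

0^{p+p!} 1^{p+p!}

Assume L is regular; let p be its pumping constant.
Choose w = 0^p 1^{p+p!}. Since p ≠ p+p!, w ∈ L; and |w| ≥ p.
Write w = xyz as guaranteed by the lemma, with |xy| ≤ p and |y| ≥ 1.
Since the first p symbols of w are all 0's and |xy| ≤ p, y lies entirely in the leading 0-block: y = 0^k for some k with 1 ≤ k ≤ p.
Since 1 ≤ k ≤ p, k divides p!; set t = 1 + p!/k. Then xy^t z has p + (p!/k)·k = p + p! copies of 0. Now the 0-count equals the 1-count, so i ≠ j fails. So xy^t z = 0^{p+p!} 1^{p+p!} ∉ L.
This contradicts the pumping lemma, so L is not regular.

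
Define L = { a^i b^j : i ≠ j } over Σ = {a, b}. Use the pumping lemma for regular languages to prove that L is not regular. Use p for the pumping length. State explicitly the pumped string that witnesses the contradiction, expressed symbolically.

Assume L is regular; let p be its pumping constant.
Choose w = a^p b^{p+p!}. Since p ≠ p+p!, w ∈ L; and |w| ≥ p.
By the pumping lemma, w = xyz with |xy| ≤ p and y is nonempty.
The first p characters of w are a's, so xy (and hence y) consists only of a's. Write y = a^k, 1 ≤ k ≤ p.
Since 1 ≤ k ≤ p, k divides p!; set t = 1 + p!/k. Then xy^t z has p + (p!/k)·k = p + p! copies of a. Now the a-count equals the b-count, so i ≠ j fails. So xy^t z = a^{p+p!} b^{p+p!} ∉ L.
This is a contradiction; hence L is not regular.

a^{p+p!} b^{p+p!}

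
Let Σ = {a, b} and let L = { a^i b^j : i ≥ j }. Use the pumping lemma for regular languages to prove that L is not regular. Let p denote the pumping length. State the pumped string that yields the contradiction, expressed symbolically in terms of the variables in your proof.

Suppose for contradiction that L is regular, and let p be the pumping length.
Choose w = a^p b^p ∈ L, with |w| = 2p ≥ p.
The pumping lemma gives a decomposition w = xyz where |xy| ≤ p and y is nonempty.
Since the first p symbols of w are all a's and |xy| ≤ p, y lies entirely in the leading a-block: y = a^k for some k with 1 ≤ k ≤ p.
Consider xy^0z = xz = a^{p-k} b^p. Since k ≥ 1, the a-count p-k is less than p, so i ≥ j fails; thus xz ∉ L.
This is a contradiction; hence L is not regular.

a^{p-k} b^p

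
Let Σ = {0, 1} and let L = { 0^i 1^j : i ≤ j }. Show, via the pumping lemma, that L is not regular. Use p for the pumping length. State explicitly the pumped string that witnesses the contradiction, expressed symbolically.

0^{p+k} 1^p

Assume L is regular. Let p be the pumping length given by the pumping lemma.
Choose w = 0^p 1^p ∈ L, with |w| = 2p ≥ p.
Write w = xyz as guaranteed by the lemma, with |xy| ≤ p and |y| ≥ 1.
The first p characters of w are 0's, so xy (and hence y) consists only of 0's. Write y = 0^k, 1 ≤ k ≤ p.
Consider xy^2z = 0^{p+k} 1^p. Since k ≥ 1, the 0-count p+k exceeds the 1-count p, so i ≤ j fails; thus xy^2z ∉ L.
This contradicts the pumping lemma, so L is not regular.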